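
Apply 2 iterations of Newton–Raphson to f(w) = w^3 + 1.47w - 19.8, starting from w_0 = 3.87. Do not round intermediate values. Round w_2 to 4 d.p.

2.5740

Newton update: w ← w − f(w)/f'(w).
f'(w) = 3w^2 + 1.47
w_0 = 3.870000: f = 43.849503, f' = 46.400700 → w_1 = 3.870000 - (43.849503)/(46.400700) = 2.924982
w_1 = 2.924982: f = 9.524461, f' = 27.136557 → w_2 = 2.924982 - (9.524461)/(27.136557) = 2.573999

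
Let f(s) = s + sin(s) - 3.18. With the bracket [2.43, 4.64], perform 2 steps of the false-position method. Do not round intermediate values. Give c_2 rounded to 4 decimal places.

f(2.430000) = -0.096959, f(4.640000) = 0.462619
step 1: c = 2.812931, f(c) = -0.044292 < 0 → new bracket [2.812931, 4.640000]
step 2: c = 2.972575, f(c) = -0.039211 < 0 → new bracket [2.972575, 4.640000]

2.9726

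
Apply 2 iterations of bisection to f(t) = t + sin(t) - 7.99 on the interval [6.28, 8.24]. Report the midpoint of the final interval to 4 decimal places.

f(6.280000) = -1.713185, f(8.240000) = 1.176415 (opposite signs)
step 1: m = 7.260000, f(m) = 0.098719 > 0 → root in [6.280000, 7.260000]
step 2: m = 6.770000, f(m) = -0.752187 < 0 → root in [6.770000, 7.260000]
Midpoint of [6.770000, 7.260000] = 7.015000

7.0150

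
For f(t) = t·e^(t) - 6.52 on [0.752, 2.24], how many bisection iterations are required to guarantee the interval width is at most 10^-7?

Initial width b − a = 2.24 − 0.752 = 1.488000.
After n steps the width is (b−a)/2^n; need (b−a)/2^n ≤ 10^-7.
So n ≥ log₂(1.488000/10^-7) = log₂(14880000.0000) ≈ 23.8269.
Hence n = 24.

24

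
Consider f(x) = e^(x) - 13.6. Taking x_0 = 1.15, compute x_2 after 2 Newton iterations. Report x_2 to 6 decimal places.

3.614097

f'(x) = e^(x)
x_0 = 1.150000: f = -10.441807, f' = 3.158193 → x_1 = 1.150000 - (-10.441807)/(3.158193) = 4.456260
x_1 = 4.456260: f = 72.564655, f' = 86.164655 → x_2 = 4.456260 - (72.564655)/(86.164655) = 3.614097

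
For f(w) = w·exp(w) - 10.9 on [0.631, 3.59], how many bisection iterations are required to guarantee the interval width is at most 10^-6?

22

Initial width b − a = 3.59 − 0.631 = 2.959000.
After n steps the width is (b−a)/2^n; need (b−a)/2^n ≤ 10^-6.
So n ≥ log₂(2.959000/10^-6) = log₂(2959000.0000) ≈ 21.4967.
Hence n = 22.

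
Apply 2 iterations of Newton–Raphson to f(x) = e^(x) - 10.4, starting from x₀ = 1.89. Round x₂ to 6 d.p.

Newton update: x ← x − f(x)/f'(x).
f'(x) = e^(x)
x_0 = 1.890000: f = -3.780631, f' = 6.619369 → x_1 = 1.890000 - (-3.780631)/(6.619369) = 2.461147
x_1 = 2.461147: f = 1.318242, f' = 11.718242 → x_2 = 2.461147 - (1.318242)/(11.718242) = 2.348652

2.348652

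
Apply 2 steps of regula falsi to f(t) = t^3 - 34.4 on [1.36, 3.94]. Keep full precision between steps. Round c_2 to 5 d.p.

False-position update: c = (a·f(b) − b·f(a))/(f(b) − f(a)); replace the endpoint whose sign matches f(c).
f(1.360000) = -31.884544, f(3.940000) = 26.762984
step 1: c = 2.762653, f(c) = -13.314740 < 0 → new bracket [2.762653, 3.940000]
step 2: c = 3.153795, f(c) = -3.031033 < 0 → new bracket [3.153795, 3.940000]

3.15379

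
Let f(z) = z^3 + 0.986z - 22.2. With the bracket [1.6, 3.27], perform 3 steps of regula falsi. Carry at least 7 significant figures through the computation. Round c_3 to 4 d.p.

f(1.600000) = -16.526400, f(3.270000) = 15.990003
step 1: c = 2.448774, f(c) = -5.101444 < 0 → new bracket [2.448774, 3.270000]
step 2: c = 2.647406, f(c) = -1.034621 < 0 → new bracket [2.647406, 3.270000]
step 3: c = 2.685243, f(c) = -0.190334 < 0 → new bracket [2.685243, 3.270000]

2.6852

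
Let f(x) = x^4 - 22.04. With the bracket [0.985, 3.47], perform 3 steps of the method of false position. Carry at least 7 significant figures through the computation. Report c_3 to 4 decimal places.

1.8294

False-position update: c = (a·f(b) − b·f(a))/(f(b) − f(a)); replace the endpoint whose sign matches f(c).
f(0.985000) = -21.098663, f(3.470000) = 122.943273
step 1: c = 1.348992, f(c) = -18.728398 < 0 → new bracket [1.348992, 3.470000]
step 2: c = 1.629381, f(c) = -14.991604 < 0 → new bracket [1.629381, 3.470000]
step 3: c = 1.829430, f(c) = -10.838824 < 0 → new bracket [1.829430, 3.470000]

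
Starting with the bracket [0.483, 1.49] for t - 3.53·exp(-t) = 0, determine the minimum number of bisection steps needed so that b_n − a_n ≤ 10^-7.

Initial width b − a = 1.49 − 0.483 = 1.007000.
After n steps the width is (b−a)/2^n; need (b−a)/2^n ≤ 10^-7.
So n ≥ log₂(1.007000/10^-7) = log₂(10070000.0000) ≈ 23.2636.
Hence n = 24.

24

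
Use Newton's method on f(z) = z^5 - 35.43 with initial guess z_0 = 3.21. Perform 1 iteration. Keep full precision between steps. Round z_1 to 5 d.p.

Newton update: z ← z − f(z)/f'(z).
f'(z) = 5z^4
z_0 = 3.210000: f = 305.390071, f' = 530.872384 → z_1 = 3.210000 - (305.390071)/(530.872384) = 2.634739

2.63474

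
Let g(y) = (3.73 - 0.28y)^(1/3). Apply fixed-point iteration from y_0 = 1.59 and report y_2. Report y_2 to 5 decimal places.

1.49087

y_1 = g(1.590000) = 1.486516
y_2 = g(1.486516) = 1.490874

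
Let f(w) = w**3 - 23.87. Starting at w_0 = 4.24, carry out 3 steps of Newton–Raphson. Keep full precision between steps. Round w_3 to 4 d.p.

f'(w) = 3w**2
w_0 = 4.240000: f = 52.355024, f' = 53.932800 → w_1 = 4.240000 - (52.355024)/(53.932800) = 3.269254
w_1 = 3.269254: f = 11.071873, f' = 32.064075 → w_2 = 3.269254 - (11.071873)/(32.064075) = 2.923950
w_2 = 2.923950: f = 1.128259, f' = 25.648448 → w_3 = 2.923950 - (1.128259)/(25.648448) = 2.879960

2.8800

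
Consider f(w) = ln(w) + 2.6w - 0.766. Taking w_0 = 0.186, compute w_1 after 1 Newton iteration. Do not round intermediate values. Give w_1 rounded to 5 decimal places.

0.43228

f'(w) = 1/w + 2.6
w_0 = 0.186000: f = -1.964409, f' = 7.976344 → w_1 = 0.186000 - (-1.964409)/(7.976344) = 0.432279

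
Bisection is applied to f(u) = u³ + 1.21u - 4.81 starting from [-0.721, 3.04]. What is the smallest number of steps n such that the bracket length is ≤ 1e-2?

Initial width b − a = 3.04 − -0.721 = 3.761000.
After n steps the width is (b−a)/2^n; need (b−a)/2^n ≤ 1e-2.
So n ≥ log₂(3.761000/1e-2) = log₂(376.1000) ≈ 8.5550.
Hence n = 9.

9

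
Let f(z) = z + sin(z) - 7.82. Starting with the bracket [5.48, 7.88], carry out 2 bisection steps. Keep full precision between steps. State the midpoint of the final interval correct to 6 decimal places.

f(5.480000) = -3.059572, f(7.880000) = 1.059662 (opposite signs)
step 1: m = 6.680000, f(m) = -0.753517 < 0 → root in [6.680000, 7.880000]
step 2: m = 7.280000, f(m) = 0.299746 > 0 → root in [6.680000, 7.280000]
Midpoint of [6.680000, 7.280000] = 6.980000

6.980000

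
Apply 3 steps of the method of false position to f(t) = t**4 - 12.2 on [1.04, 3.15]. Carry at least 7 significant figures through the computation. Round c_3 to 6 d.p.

1.601494

f(1.040000) = -11.030141, f(3.150000) = 86.256006
step 1: c = 1.279228, f(c) = -9.522113 < 0 → new bracket [1.279228, 3.150000]
step 2: c = 1.465218, f(c) = -7.590982 < 0 → new bracket [1.465218, 3.150000]
step 3: c = 1.601494, f(c) = -5.621885 < 0 → new bracket [1.601494, 3.150000]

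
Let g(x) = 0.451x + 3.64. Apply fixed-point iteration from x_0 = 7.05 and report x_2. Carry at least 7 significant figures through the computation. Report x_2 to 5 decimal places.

x_1 = g(7.050000) = 6.819550
x_2 = g(6.819550) = 6.715617

6.71562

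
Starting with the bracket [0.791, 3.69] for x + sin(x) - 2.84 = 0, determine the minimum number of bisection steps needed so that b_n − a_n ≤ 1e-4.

Initial width b − a = 3.69 − 0.791 = 2.899000.
After n steps the width is (b−a)/2^n; need (b−a)/2^n ≤ 1e-4.
So n ≥ log₂(2.899000/1e-4) = log₂(28990.0000) ≈ 14.8233.
Hence n = 15.

15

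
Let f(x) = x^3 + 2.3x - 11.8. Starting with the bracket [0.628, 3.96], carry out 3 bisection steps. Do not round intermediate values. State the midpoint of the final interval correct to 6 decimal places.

f(0.628000) = -10.107927, f(3.960000) = 59.407136 (opposite signs)
step 1: m = 2.294000, f(m) = 5.548228 > 0 → root in [0.628000, 2.294000]
step 2: m = 1.461000, f(m) = -5.321165 < 0 → root in [1.461000, 2.294000]
step 3: m = 1.877500, f(m) = -0.863551 < 0 → root in [1.877500, 2.294000]
Midpoint of [1.877500, 2.294000] = 2.085750

2.085750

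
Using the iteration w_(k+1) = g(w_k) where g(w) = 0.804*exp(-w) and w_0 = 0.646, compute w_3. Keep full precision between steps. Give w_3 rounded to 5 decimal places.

w_1 = g(0.646000) = 0.421407
w_2 = g(0.421407) = 0.527523
w_3 = g(0.527523) = 0.474412

0.47441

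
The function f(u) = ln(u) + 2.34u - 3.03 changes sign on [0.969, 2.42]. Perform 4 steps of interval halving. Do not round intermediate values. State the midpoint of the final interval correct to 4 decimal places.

1.1957

f(0.969000) = -0.794031, f(2.420000) = 3.516568 (opposite signs)
step 1: m = 1.694500, f(m) = 1.462518 > 0 → root in [0.969000, 1.694500]
step 2: m = 1.331750, f(m) = 0.372789 > 0 → root in [0.969000, 1.331750]
step 3: m = 1.150375, f(m) = -0.198035 < 0 → root in [1.150375, 1.331750]
step 4: m = 1.241062, f(m) = 0.090054 > 0 → root in [1.150375, 1.241062]
Midpoint of [1.150375, 1.241062] = 1.195719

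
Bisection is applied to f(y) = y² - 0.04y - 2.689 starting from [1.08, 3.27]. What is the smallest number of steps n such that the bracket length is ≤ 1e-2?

Initial width b − a = 3.27 − 1.08 = 2.190000.
After n steps the width is (b−a)/2^n; need (b−a)/2^n ≤ 1e-2.
So n ≥ log₂(2.190000/1e-2) = log₂(219.0000) ≈ 7.7748.
Hence n = 8.

8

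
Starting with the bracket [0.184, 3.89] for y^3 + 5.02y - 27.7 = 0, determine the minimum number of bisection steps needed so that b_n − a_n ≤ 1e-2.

Initial width b − a = 3.89 − 0.184 = 3.706000.
After n steps the width is (b−a)/2^n; need (b−a)/2^n ≤ 1e-2.
So n ≥ log₂(3.706000/1e-2) = log₂(370.6000) ≈ 8.5337.
Hence n = 9.

9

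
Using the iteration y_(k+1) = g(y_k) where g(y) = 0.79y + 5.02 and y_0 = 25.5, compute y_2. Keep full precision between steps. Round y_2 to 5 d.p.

y_1 = g(25.500000) = 25.165000
y_2 = g(25.165000) = 24.900350

24.90035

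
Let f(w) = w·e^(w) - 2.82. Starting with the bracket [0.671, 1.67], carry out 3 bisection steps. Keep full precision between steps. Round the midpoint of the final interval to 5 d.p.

f(0.671000) = -1.507395, f(1.670000) = 6.051320 (opposite signs)
step 1: m = 1.170500, f(m) = 0.953229 > 0 → root in [0.671000, 1.170500]
step 2: m = 0.920750, f(m) = -0.507837 < 0 → root in [0.920750, 1.170500]
step 3: m = 1.045625, f(m) = 0.154987 > 0 → root in [0.920750, 1.045625]
Midpoint of [0.920750, 1.045625] = 0.983188

0.98319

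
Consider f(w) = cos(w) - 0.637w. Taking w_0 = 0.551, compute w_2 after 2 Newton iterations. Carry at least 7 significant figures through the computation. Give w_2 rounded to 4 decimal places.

0.9342

f'(w) = -sin(w) - 0.637
w_0 = 0.551000: f = 0.501014, f' = -1.160539 → w_1 = 0.551000 - (0.501014)/(-1.160539) = 0.982708
w_1 = 0.982708: f = -0.071214, f' = -1.469003 → w_2 = 0.982708 - (-0.071214)/(-1.469003) = 0.934231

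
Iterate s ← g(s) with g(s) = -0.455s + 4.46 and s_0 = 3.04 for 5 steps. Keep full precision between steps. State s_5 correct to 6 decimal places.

s_1 = g(3.040000) = 3.076800
s_2 = g(3.076800) = 3.060056
s_3 = g(3.060056) = 3.067675
s_4 = g(3.067675) = 3.064208
s_5 = g(3.064208) = 3.065785

3.065785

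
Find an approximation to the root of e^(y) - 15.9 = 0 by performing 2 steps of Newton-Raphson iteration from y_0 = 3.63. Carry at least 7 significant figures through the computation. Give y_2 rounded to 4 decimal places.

2.8034

f'(y) = e^(y)
y_0 = 3.630000: f = 21.812817, f' = 37.712817 → y_1 = 3.630000 - (21.812817)/(37.712817) = 3.051607
y_1 = 3.051607: f = 5.249311, f' = 21.149311 → y_2 = 3.051607 - (5.249311)/(21.149311) = 2.803405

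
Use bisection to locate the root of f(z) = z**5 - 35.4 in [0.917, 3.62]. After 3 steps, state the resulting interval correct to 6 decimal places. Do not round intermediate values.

[1.930625, 2.268500]

f(0.917000) = -34.751595, f(3.620000) = 586.245584 (opposite signs)
step 1: m = 2.268500, f(m) = 24.675019 > 0 → root in [0.917000, 2.268500]
step 2: m = 1.592750, f(m) = -25.149665 < 0 → root in [1.592750, 2.268500]
step 3: m = 1.930625, f(m) = -8.578094 < 0 → root in [1.930625, 2.268500]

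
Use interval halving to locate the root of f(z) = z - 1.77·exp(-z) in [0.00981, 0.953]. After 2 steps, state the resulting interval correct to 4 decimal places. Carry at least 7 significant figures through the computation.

f(0.009810) = -1.742911, f(0.953000) = 0.270519 (opposite signs)
step 1: m = 0.481405, f(m) = -0.612304 < 0 → root in [0.481405, 0.953000]
step 2: m = 0.717202, f(m) = -0.146763 < 0 → root in [0.717202, 0.953000]

[0.7172, 0.9530]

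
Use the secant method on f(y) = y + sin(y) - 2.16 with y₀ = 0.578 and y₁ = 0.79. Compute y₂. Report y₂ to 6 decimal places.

f(y_0) = -1.035650, f(y_1) = -0.659647
y_2 = 0.790000 - (-0.659647)·(0.790000 - 0.578000)/(-0.659647 - (-1.035650)) = 1.161925; f(y_2) = -0.080505

1.161925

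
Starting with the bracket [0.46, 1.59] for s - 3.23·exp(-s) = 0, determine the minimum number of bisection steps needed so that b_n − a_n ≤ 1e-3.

11

Initial width b − a = 1.59 − 0.46 = 1.130000.
After n steps the width is (b−a)/2^n; need (b−a)/2^n ≤ 1e-3.
So n ≥ log₂(1.130000/1e-3) = log₂(1130.0000) ≈ 10.1421.
Hence n = 11.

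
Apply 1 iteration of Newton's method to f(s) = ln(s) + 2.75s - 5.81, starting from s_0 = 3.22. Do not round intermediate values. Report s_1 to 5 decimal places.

1.84300

f'(s) = 1/s + 2.75
s_0 = 3.220000: f = 4.214381, f' = 3.060559 → s_1 = 3.220000 - (4.214381)/(3.060559) = 1.843003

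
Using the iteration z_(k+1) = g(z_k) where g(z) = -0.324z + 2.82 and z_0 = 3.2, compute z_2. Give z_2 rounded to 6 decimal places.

z_1 = g(3.200000) = 1.783200
z_2 = g(1.783200) = 2.242243

2.242243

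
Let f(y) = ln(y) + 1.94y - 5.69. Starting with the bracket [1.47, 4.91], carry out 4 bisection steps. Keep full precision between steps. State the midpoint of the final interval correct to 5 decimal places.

f(1.470000) = -2.452938, f(4.910000) = 5.426674 (opposite signs)
step 1: m = 3.190000, f(m) = 1.658621 > 0 → root in [1.470000, 3.190000]
step 2: m = 2.330000, f(m) = -0.323932 < 0 → root in [2.330000, 3.190000]
step 3: m = 2.760000, f(m) = 0.679631 > 0 → root in [2.330000, 2.760000]
step 4: m = 2.545000, f(m) = 0.181431 > 0 → root in [2.330000, 2.545000]
Midpoint of [2.330000, 2.545000] = 2.437500

2.43750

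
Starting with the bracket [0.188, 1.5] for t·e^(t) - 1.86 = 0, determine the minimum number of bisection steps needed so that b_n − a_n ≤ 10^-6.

Initial width b − a = 1.5 − 0.188 = 1.312000.
After n steps the width is (b−a)/2^n; need (b−a)/2^n ≤ 10^-6.
So n ≥ log₂(1.312000/10^-6) = log₂(1312000.0000) ≈ 20.3233.
Hence n = 21.

21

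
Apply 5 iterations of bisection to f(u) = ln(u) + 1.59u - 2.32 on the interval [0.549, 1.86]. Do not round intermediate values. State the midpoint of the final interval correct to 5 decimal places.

1.30692

f(0.549000) = -2.046747, f(1.860000) = 1.257976 (opposite signs)
step 1: m = 1.204500, f(m) = -0.218780 < 0 → root in [1.204500, 1.860000]
step 2: m = 1.532250, f(m) = 0.543015 > 0 → root in [1.204500, 1.532250]
step 3: m = 1.368375, f(m) = 0.169340 > 0 → root in [1.204500, 1.368375]
step 4: m = 1.286438, f(m) = -0.022688 < 0 → root in [1.286438, 1.368375]
step 5: m = 1.327406, f(m) = 0.073803 > 0 → root in [1.286438, 1.327406]
Midpoint of [1.286438, 1.327406] = 1.306922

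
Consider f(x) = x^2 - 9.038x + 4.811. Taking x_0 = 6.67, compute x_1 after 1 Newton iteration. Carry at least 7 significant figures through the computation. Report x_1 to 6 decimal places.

9.223129

Newton update: x ← x − f(x)/f'(x).
f'(x) = 2x - 9.038
x_0 = 6.670000: f = -10.983560, f' = 4.302000 → x_1 = 6.670000 - (-10.983560)/(4.302000) = 9.223129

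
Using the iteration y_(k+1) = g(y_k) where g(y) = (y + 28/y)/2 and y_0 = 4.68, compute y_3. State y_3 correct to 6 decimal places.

5.291503

y_1 = g(4.680000) = 5.331453
y_2 = g(5.331453) = 5.291652
y_3 = g(5.291652) = 5.291503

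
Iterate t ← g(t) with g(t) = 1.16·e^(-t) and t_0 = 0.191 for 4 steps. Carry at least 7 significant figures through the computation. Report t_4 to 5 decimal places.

t_1 = g(0.191000) = 0.958314
t_2 = g(0.958314) = 0.444905
t_3 = g(0.444905) = 0.743427
t_4 = g(0.743427) = 0.551559

0.55156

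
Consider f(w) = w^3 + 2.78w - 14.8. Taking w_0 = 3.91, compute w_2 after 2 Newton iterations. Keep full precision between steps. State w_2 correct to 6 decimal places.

2.218511

f'(w) = 3w^2 + 2.78
w_0 = 3.910000: f = 55.846271, f' = 48.644300 → w_1 = 3.910000 - (55.846271)/(48.644300) = 2.761946
w_1 = 2.761946: f = 13.947295, f' = 25.665041 → w_2 = 2.761946 - (13.947295)/(25.665041) = 2.218511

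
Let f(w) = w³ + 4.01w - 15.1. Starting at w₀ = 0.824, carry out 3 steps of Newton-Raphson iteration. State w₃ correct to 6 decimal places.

Newton update: w ← w − f(w)/f'(w).
f'(w) = 3w² + 4.01
w_0 = 0.824000: f = -11.236284, f' = 6.046928 → w_1 = 0.824000 - (-11.236284)/(6.046928) = 2.682181
w_1 = 2.682181: f = 14.951398, f' = 25.592277 → w_2 = 2.682181 - (14.951398)/(25.592277) = 2.097965
w_2 = 2.097965: f = 2.546947, f' = 17.214375 → w_3 = 2.097965 - (2.546947)/(17.214375) = 1.950011

1.950011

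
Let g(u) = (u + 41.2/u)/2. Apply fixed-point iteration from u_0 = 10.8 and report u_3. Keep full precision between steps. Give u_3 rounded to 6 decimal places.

u_1 = g(10.800000) = 7.307407
u_2 = g(7.307407) = 6.472761
u_3 = g(6.472761) = 6.418948

6.418948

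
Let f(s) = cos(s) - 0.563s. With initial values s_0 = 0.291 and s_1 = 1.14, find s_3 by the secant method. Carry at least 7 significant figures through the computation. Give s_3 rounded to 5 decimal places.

Secant update: s_(k+1) = s_k − f(s_k)·(s_k − s_(k-1))/(f(s_k) − f(s_(k-1))).
f(s_0) = 0.794124, f(s_1) = -0.224225
s_2 = 1.140000 - (-0.224225)·(1.140000 - 0.291000)/(-0.224225 - (0.794124)) = 0.953063; f(s_2) = 0.042615
s_3 = 0.953063 - (0.042615)·(0.953063 - 1.140000)/(0.042615 - (-0.224225)) = 0.982917; f(s_3) = 0.001216

0.98292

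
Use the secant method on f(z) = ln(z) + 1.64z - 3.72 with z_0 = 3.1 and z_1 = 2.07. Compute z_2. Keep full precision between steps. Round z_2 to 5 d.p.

f(z_0) = 2.495402, f(z_1) = 0.402349
z_2 = 2.070000 - (0.402349)·(2.070000 - 3.100000)/(0.402349 - (2.495402)) = 1.872003; f(z_2) = -0.022907

1.87200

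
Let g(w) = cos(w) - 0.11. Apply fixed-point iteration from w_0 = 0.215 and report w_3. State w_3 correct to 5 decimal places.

0.74918

w_1 = g(0.215000) = 0.866976
w_2 = g(0.866976) = 0.537135
w_3 = g(0.537135) = 0.749178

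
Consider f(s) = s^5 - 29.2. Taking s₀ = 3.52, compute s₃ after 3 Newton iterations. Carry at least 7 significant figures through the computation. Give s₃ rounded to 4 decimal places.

2.0817

f'(s) = 5s⁴
s_0 = 3.520000: f = 511.197483, f' = 767.610061 → s_1 = 3.520000 - (511.197483)/(767.610061) = 2.854040
s_1 = 2.854040: f = 160.165296, f' = 331.749530 → s_2 = 2.854040 - (160.165296)/(331.749530) = 2.371250
s_2 = 2.371250: f = 45.769915, f' = 158.080980 → s_3 = 2.371250 - (45.769915)/(158.080980) = 2.081716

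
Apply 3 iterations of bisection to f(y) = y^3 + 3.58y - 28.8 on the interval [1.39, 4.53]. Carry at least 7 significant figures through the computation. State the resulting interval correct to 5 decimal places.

[2.56750, 2.96000]

f(1.390000) = -21.138181, f(4.530000) = 80.377077 (opposite signs)
step 1: m = 2.960000, f(m) = 7.731136 > 0 → root in [1.390000, 2.960000]
step 2: m = 2.175000, f(m) = -10.724391 < 0 → root in [2.175000, 2.960000]
step 3: m = 2.567500, f(m) = -2.683246 < 0 → root in [2.567500, 2.960000]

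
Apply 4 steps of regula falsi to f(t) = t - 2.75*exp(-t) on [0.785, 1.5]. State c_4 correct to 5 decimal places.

1.00581

False-position update: c = (a·f(b) − b·f(a))/(f(b) − f(a)); replace the endpoint whose sign matches f(c).
f(0.785000) = -0.469329, f(1.500000) = 0.886392
step 1: c = 1.032522, f(c) = 0.053225 > 0 → new bracket [0.785000, 1.032522]
step 2: c = 1.007310, f(c) = 0.003010 > 0 → new bracket [0.785000, 1.007310]
step 3: c = 1.005893, f(c) = 0.000170 > 0 → new bracket [0.785000, 1.005893]
step 4: c = 1.005814, f(c) = 0.000010 > 0 → new bracket [0.785000, 1.005814]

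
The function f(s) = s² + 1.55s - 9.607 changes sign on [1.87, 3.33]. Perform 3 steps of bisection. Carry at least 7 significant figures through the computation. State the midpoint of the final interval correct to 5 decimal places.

f(1.870000) = -3.211600, f(3.330000) = 6.643400 (opposite signs)
step 1: m = 2.600000, f(m) = 1.183000 > 0 → root in [1.870000, 2.600000]
step 2: m = 2.235000, f(m) = -1.147525 < 0 → root in [2.235000, 2.600000]
step 3: m = 2.417500, f(m) = -0.015569 < 0 → root in [2.417500, 2.600000]
Midpoint of [2.417500, 2.600000] = 2.508750

2.50875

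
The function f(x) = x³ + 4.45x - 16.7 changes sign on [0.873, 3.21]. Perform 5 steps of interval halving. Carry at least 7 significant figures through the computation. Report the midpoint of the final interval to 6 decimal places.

2.004984

f(0.873000) = -12.149811, f(3.210000) = 30.660661 (opposite signs)
step 1: m = 2.041500, f(m) = 0.893080 > 0 → root in [0.873000, 2.041500]
step 2: m = 1.457250, f(m) = -7.120654 < 0 → root in [1.457250, 2.041500]
step 3: m = 1.749375, f(m) = -3.561646 < 0 → root in [1.749375, 2.041500]
step 4: m = 1.895438, f(m) = -1.455596 < 0 → root in [1.895438, 2.041500]
step 5: m = 1.968469, f(m) = -0.312755 < 0 → root in [1.968469, 2.041500]
Midpoint of [1.968469, 2.041500] = 2.004984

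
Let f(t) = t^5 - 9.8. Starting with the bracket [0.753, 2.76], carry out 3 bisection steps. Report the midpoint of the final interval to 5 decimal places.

1.63106

f(0.753000) = -9.557911, f(2.760000) = 150.356810 (opposite signs)
step 1: m = 1.756500, f(m) = 6.920173 > 0 → root in [0.753000, 1.756500]
step 2: m = 1.254750, f(m) = -6.689816 < 0 → root in [1.254750, 1.756500]
step 3: m = 1.505625, f(m) = -2.062795 < 0 → root in [1.505625, 1.756500]
Midpoint of [1.505625, 1.756500] = 1.631063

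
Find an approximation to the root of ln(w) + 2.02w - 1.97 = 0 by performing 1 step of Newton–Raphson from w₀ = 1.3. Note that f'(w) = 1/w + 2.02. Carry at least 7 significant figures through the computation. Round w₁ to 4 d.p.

w_0 = 1.300000: f = 0.918364, f' = 2.789231 → w_1 = 1.300000 - (0.918364)/(2.789231) = 0.970746

0.9707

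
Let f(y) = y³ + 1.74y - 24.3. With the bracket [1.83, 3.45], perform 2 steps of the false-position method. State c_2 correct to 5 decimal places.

f(1.830000) = -14.987313, f(3.450000) = 22.766625
step 1: c = 2.473097, f(c) = -4.870832 < 0 → new bracket [2.473097, 3.450000]
step 2: c = 2.645267, f(c) = -1.187152 < 0 → new bracket [2.645267, 3.450000]

2.64527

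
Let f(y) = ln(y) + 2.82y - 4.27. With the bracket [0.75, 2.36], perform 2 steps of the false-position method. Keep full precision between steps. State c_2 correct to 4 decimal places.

False-position update: c = (a·f(b) − b·f(a))/(f(b) − f(a)); replace the endpoint whose sign matches f(c).
f(0.750000) = -2.442682, f(2.360000) = 3.243862
step 1: c = 1.441583, f(c) = 0.161007 > 0 → new bracket [0.750000, 1.441583]
step 2: c = 1.398817, f(c) = 0.010291 > 0 → new bracket [0.750000, 1.398817]

1.3988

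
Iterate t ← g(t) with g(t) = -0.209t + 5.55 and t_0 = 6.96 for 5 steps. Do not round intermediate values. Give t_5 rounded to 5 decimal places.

4.58963

t_1 = g(6.960000) = 4.095360
t_2 = g(4.095360) = 4.694070
t_3 = g(4.694070) = 4.568939
t_4 = g(4.568939) = 4.595092
t_5 = g(4.595092) = 4.589626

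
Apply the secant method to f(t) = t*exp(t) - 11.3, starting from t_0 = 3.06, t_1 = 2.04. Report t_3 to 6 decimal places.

f(t_0) = 53.962325, f(t_1) = 4.388843
t_2 = 2.040000 - (4.388843)·(2.040000 - 3.060000)/(4.388843 - (53.962325)) = 1.949697; f(t_2) = 2.399666
t_3 = 1.949697 - (2.399666)·(1.949697 - 2.040000)/(2.399666 - (4.388843)) = 1.840760; f(t_3) = 0.299221

1.840760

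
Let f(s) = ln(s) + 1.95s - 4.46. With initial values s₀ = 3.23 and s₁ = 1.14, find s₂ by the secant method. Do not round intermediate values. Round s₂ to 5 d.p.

Secant update: s_(k+1) = s_k − f(s_k)·(s_k − s_(k-1))/(f(s_k) − f(s_(k-1))).
f(s_0) = 3.010982, f(s_1) = -2.105972
s_2 = 1.140000 - (-2.105972)·(1.140000 - 3.230000)/(-2.105972 - (3.010982)) = 2.000176; f(s_2) = 0.133578

2.00018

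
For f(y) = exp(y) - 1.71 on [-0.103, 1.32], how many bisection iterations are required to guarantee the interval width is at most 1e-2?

Initial width b − a = 1.32 − -0.103 = 1.423000.
After n steps the width is (b−a)/2^n; need (b−a)/2^n ≤ 1e-2.
So n ≥ log₂(1.423000/1e-2) = log₂(142.3000) ≈ 7.1528.
Hence n = 8.

8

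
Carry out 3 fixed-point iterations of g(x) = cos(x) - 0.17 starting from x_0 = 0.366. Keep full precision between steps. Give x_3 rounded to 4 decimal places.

0.6814

x_1 = g(0.366000) = 0.763766
x_2 = g(0.763766) = 0.552236
x_3 = g(0.552236) = 0.681354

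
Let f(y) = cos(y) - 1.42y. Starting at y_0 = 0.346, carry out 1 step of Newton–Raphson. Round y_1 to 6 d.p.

0.601476

f'(y) = -sin(y) - 1.42
y_0 = 0.346000: f = 0.449417, f' = -1.759138 → y_1 = 0.346000 - (0.449417)/(-1.759138) = 0.601476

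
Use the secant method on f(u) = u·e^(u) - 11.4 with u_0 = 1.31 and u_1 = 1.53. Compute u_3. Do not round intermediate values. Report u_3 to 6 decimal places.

1.801852

Secant update: u_(k+1) = u_k − f(u_k)·(u_k − u_(k-1))/(f(u_k) − f(u_(k-1))).
f(u_0) = -6.544912, f(u_1) = -4.334189
u_2 = 1.530000 - (-4.334189)·(1.530000 - 1.310000)/(-4.334189 - (-6.544912)) = 1.961317; f(u_2) = 2.542374
u_3 = 1.961317 - (2.542374)·(1.961317 - 1.530000)/(2.542374 - (-4.334189)) = 1.801852; f(u_3) = -0.479222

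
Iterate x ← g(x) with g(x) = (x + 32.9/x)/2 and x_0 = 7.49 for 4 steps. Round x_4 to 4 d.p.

5.7359

x_1 = g(7.490000) = 5.941262
x_2 = g(5.941262) = 5.739403
x_3 = g(5.739403) = 5.735853
x_4 = g(5.735853) = 5.735852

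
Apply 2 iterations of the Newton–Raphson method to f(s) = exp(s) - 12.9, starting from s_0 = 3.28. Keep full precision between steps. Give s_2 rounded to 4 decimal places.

f'(s) = exp(s)
s_0 = 3.280000: f = 13.675773, f' = 26.575773 → s_1 = 3.280000 - (13.675773)/(26.575773) = 2.765405
s_1 = 2.765405: f = 2.985465, f' = 15.885465 → s_2 = 2.765405 - (2.985465)/(15.885465) = 2.577468

2.5775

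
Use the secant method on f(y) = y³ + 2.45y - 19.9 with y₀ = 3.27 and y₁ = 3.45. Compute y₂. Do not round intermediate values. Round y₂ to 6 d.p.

f(y_0) = 23.077283, f(y_1) = 29.616125
y_2 = 3.450000 - (29.616125)·(3.450000 - 3.270000)/(29.616125 - (23.077283)) = 2.634733; f(y_2) = 4.844931

2.634733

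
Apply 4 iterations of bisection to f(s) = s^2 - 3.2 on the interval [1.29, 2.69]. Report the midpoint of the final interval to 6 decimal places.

1.771250

f(1.290000) = -1.535900, f(2.690000) = 4.036100 (opposite signs)
step 1: m = 1.990000, f(m) = 0.760100 > 0 → root in [1.290000, 1.990000]
step 2: m = 1.640000, f(m) = -0.510400 < 0 → root in [1.640000, 1.990000]
step 3: m = 1.815000, f(m) = 0.094225 > 0 → root in [1.640000, 1.815000]
step 4: m = 1.727500, f(m) = -0.215744 < 0 → root in [1.727500, 1.815000]
Midpoint of [1.727500, 1.815000] = 1.771250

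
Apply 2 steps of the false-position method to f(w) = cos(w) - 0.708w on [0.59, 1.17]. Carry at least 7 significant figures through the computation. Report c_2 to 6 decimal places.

f(0.590000) = 0.413221, f(1.170000) = -0.438208
step 1: c = 0.871489, f(c) = 0.026673 > 0 → new bracket [0.871489, 1.170000]
step 2: c = 0.888617, f(c) = 0.001346 > 0 → new bracket [0.888617, 1.170000]

0.888617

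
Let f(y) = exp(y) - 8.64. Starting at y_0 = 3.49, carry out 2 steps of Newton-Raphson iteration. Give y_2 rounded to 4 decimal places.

2.3039

f'(y) = exp(y)
y_0 = 3.490000: f = 24.145948, f' = 32.785948 → y_1 = 3.490000 - (24.145948)/(32.785948) = 2.753528
y_1 = 2.753528: f = 7.057909, f' = 15.697909 → y_2 = 2.753528 - (7.057909)/(15.697909) = 2.303919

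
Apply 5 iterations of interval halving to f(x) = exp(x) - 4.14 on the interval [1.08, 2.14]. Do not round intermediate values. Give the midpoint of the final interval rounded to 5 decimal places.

f(1.080000) = -1.195320, f(2.140000) = 4.359438 (opposite signs)
step 1: m = 1.610000, f(m) = 0.862811 > 0 → root in [1.080000, 1.610000]
step 2: m = 1.345000, f(m) = -0.301813 < 0 → root in [1.345000, 1.610000]
step 3: m = 1.477500, f(m) = 0.241977 > 0 → root in [1.345000, 1.477500]
step 4: m = 1.411250, f(m) = -0.038921 < 0 → root in [1.411250, 1.477500]
step 5: m = 1.444375, f(m) = 0.099202 > 0 → root in [1.411250, 1.444375]
Midpoint of [1.411250, 1.444375] = 1.427812

1.42781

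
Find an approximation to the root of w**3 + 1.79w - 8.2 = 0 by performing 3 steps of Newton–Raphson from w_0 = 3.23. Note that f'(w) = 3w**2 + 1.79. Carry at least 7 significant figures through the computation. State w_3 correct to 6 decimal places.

1.728927

w_0 = 3.230000: f = 31.279967, f' = 33.088700 → w_1 = 3.230000 - (31.279967)/(33.088700) = 2.284663
w_1 = 2.284663: f = 7.814771, f' = 17.449057 → w_2 = 2.284663 - (7.814771)/(17.449057) = 1.836801
w_2 = 1.836801: f = 1.284944, f' = 11.911515 → w_3 = 1.836801 - (1.284944)/(11.911515) = 1.728927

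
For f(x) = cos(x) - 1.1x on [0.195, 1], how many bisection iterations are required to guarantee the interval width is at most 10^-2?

7

Initial width b − a = 1 − 0.195 = 0.805000.
After n steps the width is (b−a)/2^n; need (b−a)/2^n ≤ 10^-2.
So n ≥ log₂(0.805000/10^-2) = log₂(80.5000) ≈ 6.3309.
Hence n = 7.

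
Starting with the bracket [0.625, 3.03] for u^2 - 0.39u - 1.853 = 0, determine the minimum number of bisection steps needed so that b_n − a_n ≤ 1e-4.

15

Initial width b − a = 3.03 − 0.625 = 2.405000.
After n steps the width is (b−a)/2^n; need (b−a)/2^n ≤ 1e-4.
So n ≥ log₂(2.405000/1e-4) = log₂(24050.0000) ≈ 14.5537.
Hence n = 15.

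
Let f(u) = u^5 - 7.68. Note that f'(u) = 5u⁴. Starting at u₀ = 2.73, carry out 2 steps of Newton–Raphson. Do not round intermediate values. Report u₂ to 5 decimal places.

1.83352

Newton update: u ← u − f(u)/f'(u).
u_0 = 2.730000: f = 143.959811, f' = 277.728592 → u_1 = 2.730000 - (143.959811)/(277.728592) = 2.211653
u_1 = 2.211653: f = 45.235736, f' = 119.629387 → u_2 = 2.211653 - (45.235736)/(119.629387) = 1.833521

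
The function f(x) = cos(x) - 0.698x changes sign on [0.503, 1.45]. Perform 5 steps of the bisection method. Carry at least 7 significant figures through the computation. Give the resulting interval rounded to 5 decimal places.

[0.88772, 0.91731]

f(0.503000) = 0.525046, f(1.450000) = -0.891597 (opposite signs)
step 1: m = 0.976500, f(m) = -0.121671 < 0 → root in [0.503000, 0.976500]
step 2: m = 0.739750, f(m) = 0.222292 > 0 → root in [0.739750, 0.976500]
step 3: m = 0.858125, f(m) = 0.054886 > 0 → root in [0.858125, 0.976500]
step 4: m = 0.917312, f(m) = -0.032328 < 0 → root in [0.858125, 0.917312]
step 5: m = 0.887719, f(m) = 0.011555 > 0 → root in [0.887719, 0.917312]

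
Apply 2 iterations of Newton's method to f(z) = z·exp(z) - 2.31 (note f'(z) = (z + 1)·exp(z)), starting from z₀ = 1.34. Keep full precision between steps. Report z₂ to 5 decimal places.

0.92824

Newton update: z ← z − f(z)/f'(z).
z_0 = 1.340000: f = 2.807518, f' = 8.936562 → z_1 = 1.340000 - (2.807518)/(8.936562) = 1.025839
z_1 = 1.025839: f = 0.551512, f' = 5.650947 → z_2 = 1.025839 - (0.551512)/(5.650947) = 0.928243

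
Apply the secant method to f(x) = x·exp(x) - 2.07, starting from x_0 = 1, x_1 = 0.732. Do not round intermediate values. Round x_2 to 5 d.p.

0.85477

f(x_0) = 0.648282, f(x_1) = -0.548000
x_2 = 0.732000 - (-0.548000)·(0.732000 - 1.000000)/(-0.548000 - (0.648282)) = 0.854767; f(x_2) = -0.060591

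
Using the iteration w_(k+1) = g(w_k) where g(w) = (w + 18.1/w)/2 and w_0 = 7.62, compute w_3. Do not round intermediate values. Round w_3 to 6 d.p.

4.254764

w_1 = g(7.620000) = 4.997664
w_2 = g(4.997664) = 4.309678
w_3 = g(4.309678) = 4.254764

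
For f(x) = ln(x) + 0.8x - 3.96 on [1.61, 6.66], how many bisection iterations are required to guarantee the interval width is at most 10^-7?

Initial width b − a = 6.66 − 1.61 = 5.050000.
After n steps the width is (b−a)/2^n; need (b−a)/2^n ≤ 10^-7.
So n ≥ log₂(5.050000/10^-7) = log₂(50500000.0000) ≈ 25.5898.
Hence n = 26.

26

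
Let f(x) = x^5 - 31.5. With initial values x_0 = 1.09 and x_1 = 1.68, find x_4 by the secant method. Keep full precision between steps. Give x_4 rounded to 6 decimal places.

Secant update: x_(k+1) = x_k − f(x_k)·(x_k − x_(k-1))/(f(x_k) − f(x_(k-1))).
f(x_0) = -29.961376, f(x_1) = -18.117218
x_2 = 1.680000 - (-18.117218)·(1.680000 - 1.090000)/(-18.117218 - (-29.961376)) = 2.582484; f(x_2) = 83.365038
x_3 = 2.582484 - (83.365038)·(2.582484 - 1.680000)/(83.365038 - (-18.117218)) = 1.841117; f(x_3) = -10.345311
x_4 = 1.841117 - (-10.345311)·(1.841117 - 2.582484)/(-10.345311 - (83.365038)) = 1.922961; f(x_4) = -5.206246

1.922961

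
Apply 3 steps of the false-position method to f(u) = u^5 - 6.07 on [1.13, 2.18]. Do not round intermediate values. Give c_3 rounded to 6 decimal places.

1.340120

False-position update: c = (a·f(b) − b·f(a))/(f(b) − f(a)); replace the endpoint whose sign matches f(c).
f(1.130000) = -4.227565, f(2.180000) = 43.165967
step 1: c = 1.223661, f(c) = -3.326492 < 0 → new bracket [1.223661, 2.180000]
step 2: c = 1.292087, f(c) = -2.468711 < 0 → new bracket [1.292087, 2.180000]
step 3: c = 1.340120, f(c) = -1.747662 < 0 → new bracket [1.340120, 2.180000]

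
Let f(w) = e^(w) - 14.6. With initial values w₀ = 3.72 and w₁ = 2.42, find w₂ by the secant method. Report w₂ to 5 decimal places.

2.56526

f(w_0) = 26.664394, f(w_1) = -3.354141
w_2 = 2.420000 - (-3.354141)·(2.420000 - 3.720000)/(-3.354141 - (26.664394)) = 2.565256; f(w_2) = -1.596008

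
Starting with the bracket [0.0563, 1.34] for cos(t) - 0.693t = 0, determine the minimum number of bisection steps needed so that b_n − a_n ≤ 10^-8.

27

Initial width b − a = 1.34 − 0.0563 = 1.283700.
After n steps the width is (b−a)/2^n; need (b−a)/2^n ≤ 10^-8.
So n ≥ log₂(1.283700/10^-8) = log₂(128370000.0000) ≈ 26.9357.
Hence n = 27.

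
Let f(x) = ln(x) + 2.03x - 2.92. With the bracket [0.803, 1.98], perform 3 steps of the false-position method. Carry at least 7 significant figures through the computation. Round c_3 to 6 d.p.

1.306822

False-position update: c = (a·f(b) − b·f(a))/(f(b) − f(a)); replace the endpoint whose sign matches f(c).
f(0.803000) = -1.509311, f(1.980000) = 1.782497
step 1: c = 1.342661, f(c) = 0.100254 > 0 → new bracket [0.803000, 1.342661]
step 2: c = 1.309047, f(c) = 0.006665 > 0 → new bracket [0.803000, 1.309047]
step 3: c = 1.306822, f(c) = 0.000448 > 0 → new bracket [0.803000, 1.306822]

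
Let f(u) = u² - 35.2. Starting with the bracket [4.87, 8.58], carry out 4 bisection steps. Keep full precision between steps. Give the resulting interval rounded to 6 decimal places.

[5.797500, 6.029375]

f(4.870000) = -11.483100, f(8.580000) = 38.416400 (opposite signs)
step 1: m = 6.725000, f(m) = 10.025625 > 0 → root in [4.870000, 6.725000]
step 2: m = 5.797500, f(m) = -1.588994 < 0 → root in [5.797500, 6.725000]
step 3: m = 6.261250, f(m) = 4.003252 > 0 → root in [5.797500, 6.261250]
step 4: m = 6.029375, f(m) = 1.153363 > 0 → root in [5.797500, 6.029375]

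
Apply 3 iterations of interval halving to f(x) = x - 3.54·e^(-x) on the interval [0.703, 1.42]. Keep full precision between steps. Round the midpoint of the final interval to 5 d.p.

1.10631

f(0.703000) = -1.049646, f(1.420000) = 0.564332 (opposite signs)
step 1: m = 1.061500, f(m) = -0.163115 < 0 → root in [1.061500, 1.420000]
step 2: m = 1.240750, f(m) = 0.217098 > 0 → root in [1.061500, 1.240750]
step 3: m = 1.151125, f(m) = 0.031491 > 0 → root in [1.061500, 1.151125]
Midpoint of [1.061500, 1.151125] = 1.106313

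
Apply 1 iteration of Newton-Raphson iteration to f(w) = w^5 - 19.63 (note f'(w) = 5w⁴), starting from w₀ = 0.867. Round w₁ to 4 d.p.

7.6418

w_0 = 0.867000: f = -19.140113, f' = 2.825182 → w_1 = 0.867000 - (-19.140113)/(2.825182) = 7.641826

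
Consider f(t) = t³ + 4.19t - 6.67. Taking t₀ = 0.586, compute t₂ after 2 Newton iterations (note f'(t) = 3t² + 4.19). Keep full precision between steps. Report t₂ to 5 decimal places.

1.20080

Newton update: t ← t − f(t)/f'(t).
t_0 = 0.586000: f = -4.013430, f' = 5.220188 → t_1 = 0.586000 - (-4.013430)/(5.220188) = 1.354829
t_1 = 1.354829: f = 1.493602, f' = 9.696682 → t_2 = 1.354829 - (1.493602)/(9.696682) = 1.200796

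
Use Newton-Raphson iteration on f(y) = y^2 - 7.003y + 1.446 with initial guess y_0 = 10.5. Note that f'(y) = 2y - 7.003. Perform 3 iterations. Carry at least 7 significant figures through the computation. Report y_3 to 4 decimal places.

6.7919

y_0 = 10.500000: f = 38.164500, f' = 13.997000 → y_1 = 10.500000 - (38.164500)/(13.997000) = 7.773380
y_1 = 7.773380: f = 7.434457, f' = 8.543760 → y_2 = 7.773380 - (7.434457)/(8.543760) = 6.903218
y_2 = 6.903218: f = 0.757182, f' = 6.803436 → y_3 = 6.903218 - (0.757182)/(6.803436) = 6.791924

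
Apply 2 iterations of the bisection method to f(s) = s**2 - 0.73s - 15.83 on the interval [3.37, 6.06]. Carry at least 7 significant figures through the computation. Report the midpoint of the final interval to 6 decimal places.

f(3.370000) = -6.933200, f(6.060000) = 16.469800 (opposite signs)
step 1: m = 4.715000, f(m) = 2.959275 > 0 → root in [3.370000, 4.715000]
step 2: m = 4.042500, f(m) = -2.439219 < 0 → root in [4.042500, 4.715000]
Midpoint of [4.042500, 4.715000] = 4.378750

4.378750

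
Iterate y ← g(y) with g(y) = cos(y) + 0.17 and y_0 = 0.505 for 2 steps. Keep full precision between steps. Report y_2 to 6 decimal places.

y_1 = g(0.505000) = 1.045174
y_2 = g(1.045174) = 0.671751

0.671751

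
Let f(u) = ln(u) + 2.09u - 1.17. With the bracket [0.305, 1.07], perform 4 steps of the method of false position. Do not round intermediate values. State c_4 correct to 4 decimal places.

0.7184

f(0.305000) = -1.719994, f(1.070000) = 1.133959
step 1: c = 0.766043, f(c) = 0.164513 > 0 → new bracket [0.305000, 0.766043]
step 2: c = 0.725795, f(c) = 0.026424 > 0 → new bracket [0.305000, 0.725795]
step 3: c = 0.719428, f(c) = 0.004307 > 0 → new bracket [0.305000, 0.719428]
step 4: c = 0.718393, f(c) = 0.000704 > 0 → new bracket [0.305000, 0.718393]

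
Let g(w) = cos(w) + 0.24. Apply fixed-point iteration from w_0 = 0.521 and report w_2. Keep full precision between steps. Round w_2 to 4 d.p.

0.6871

w_1 = g(0.521000) = 1.107322
w_2 = g(1.107322) = 0.687059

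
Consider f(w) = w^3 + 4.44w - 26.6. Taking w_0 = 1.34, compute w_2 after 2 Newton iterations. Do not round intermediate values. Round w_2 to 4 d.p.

Newton update: w ← w − f(w)/f'(w).
f'(w) = 3w^2 + 4.44
w_0 = 1.340000: f = -18.244296, f' = 9.826800 → w_1 = 1.340000 - (-18.244296)/(9.826800) = 3.196586
w_1 = 3.196586: f = 20.256064, f' = 35.094480 → w_2 = 3.196586 - (20.256064)/(35.094480) = 2.619399

2.6194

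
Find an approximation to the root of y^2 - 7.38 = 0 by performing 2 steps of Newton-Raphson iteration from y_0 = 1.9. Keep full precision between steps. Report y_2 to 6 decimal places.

2.721940

f'(y) = 2y
y_0 = 1.900000: f = -3.770000, f' = 3.800000 → y_1 = 1.900000 - (-3.770000)/(3.800000) = 2.892105
y_1 = 2.892105: f = 0.984273, f' = 5.784211 → y_2 = 2.892105 - (0.984273)/(5.784211) = 2.721940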